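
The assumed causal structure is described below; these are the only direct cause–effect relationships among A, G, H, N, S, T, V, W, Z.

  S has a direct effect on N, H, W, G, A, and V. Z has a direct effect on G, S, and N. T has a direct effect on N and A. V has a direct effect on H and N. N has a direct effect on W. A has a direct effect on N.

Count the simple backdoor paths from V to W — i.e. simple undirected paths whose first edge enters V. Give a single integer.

6

A backdoor path from V to W is any simple undirected path whose first edge points into V (i.e. leaves V via a parent).
Parents of V: {S}.
Enumerating:
  P1: V <- S <- Z -> N -> W
  P2: V <- S -> A <- T -> N -> W
  P3: V <- S -> A -> N -> W
  P4: V <- S -> N -> W
  P5: V <- S -> G <- Z -> N -> W
  P6: V <- S -> W
That exhausts the simple backdoor paths. Count: 6.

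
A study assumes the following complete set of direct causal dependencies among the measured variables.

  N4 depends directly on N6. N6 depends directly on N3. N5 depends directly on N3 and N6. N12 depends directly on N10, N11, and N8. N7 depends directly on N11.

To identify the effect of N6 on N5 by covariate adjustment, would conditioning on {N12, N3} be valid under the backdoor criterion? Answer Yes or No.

Yes

Backdoor paths from N6 to N5 (paths whose first edge points into N6):
  P1: N6 <- N3 -> N5
Condition 1 (no descendant of N6 in the set): holds — descendants of N6 are {N4, N5}; none are in {N12, N3}.
Condition 2 (every backdoor path blocked by {N12, N3}):
  P1: blocked at fork node N3 ∈ conditioning set.
{N12, N3} satisfies the backdoor criterion.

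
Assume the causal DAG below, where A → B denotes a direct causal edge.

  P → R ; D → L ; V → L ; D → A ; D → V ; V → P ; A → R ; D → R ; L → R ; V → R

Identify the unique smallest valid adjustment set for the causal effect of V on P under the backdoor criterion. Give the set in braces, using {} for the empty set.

Variables eligible for adjustment (non-descendants of V, excluding V and P): {A, D}.
Backdoor paths from V to P:
  P1: V <- D -> L -> R <- P
  P2: V <- D -> A -> R <- P
  P3: V <- D -> R <- P
Each backdoor path contains an unconditioned collider, so every path is already blocked with the empty conditioning set:
  P1: blocked at collider R (neither it nor any descendant is in the conditioning set).
  P2: blocked at collider R (neither it nor any descendant is in the conditioning set).
  P3: blocked at collider R (neither it nor any descendant is in the conditioning set).
The empty set is therefore the unique smallest valid set.

{}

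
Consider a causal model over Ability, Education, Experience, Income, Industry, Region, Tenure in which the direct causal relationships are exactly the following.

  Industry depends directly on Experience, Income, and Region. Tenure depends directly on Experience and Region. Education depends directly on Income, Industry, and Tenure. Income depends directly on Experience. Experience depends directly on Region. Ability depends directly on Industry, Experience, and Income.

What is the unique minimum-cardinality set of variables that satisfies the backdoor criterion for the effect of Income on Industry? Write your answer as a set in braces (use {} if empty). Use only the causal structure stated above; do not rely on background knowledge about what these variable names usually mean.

Variables eligible for adjustment (non-descendants of Income, excluding Income and Industry): {Experience, Region, Tenure}.
Backdoor paths from Income to Industry:
  P1: Income <- Experience <- Region -> Industry
  P2: Income <- Experience <- Region -> Tenure -> Education <- Industry
  P3: Income <- Experience -> Industry
  P4: Income <- Experience -> Tenure <- Region -> Industry
  P5: Income <- Experience -> Tenure -> Education <- Industry
  P6: Income <- Experience -> Ability <- Industry
The empty set is not sufficient: P1 (Income <- Experience <- Region -> Industry) has no collider blocking it and no conditioned non-collider, so it is open.
Try {Experience}:
  P1: blocked at chain node Experience ∈ conditioning set.
  P2: blocked at chain node Experience ∈ conditioning set.
  P3: blocked at fork node Experience ∈ conditioning set.
  P4: blocked at fork node Experience ∈ conditioning set.
  P5: blocked at fork node Experience ∈ conditioning set.
  P6: blocked at fork node Experience ∈ conditioning set.
{Experience} contains no descendant of Income and blocks every backdoor path.
No other singleton works — e.g. {Region} leaves P3 open — so {Experience} is the unique smallest valid adjustment set.

{Experience}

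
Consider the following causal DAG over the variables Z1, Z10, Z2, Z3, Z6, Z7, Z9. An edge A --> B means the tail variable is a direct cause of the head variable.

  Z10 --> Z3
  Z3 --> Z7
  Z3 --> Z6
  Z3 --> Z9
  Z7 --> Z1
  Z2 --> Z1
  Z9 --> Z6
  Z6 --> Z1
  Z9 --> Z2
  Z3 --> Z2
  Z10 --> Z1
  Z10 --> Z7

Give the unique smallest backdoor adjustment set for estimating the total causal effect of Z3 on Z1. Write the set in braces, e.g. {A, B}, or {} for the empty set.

{Z10}

Variables eligible for adjustment (non-descendants of Z3, excluding Z3 and Z1): {Z10}.
Backdoor paths from Z3 to Z1:
  P1: Z3 <- Z10 -> Z7 -> Z1
  P2: Z3 <- Z10 -> Z1
The empty set is not sufficient: P1 (Z3 <- Z10 -> Z7 -> Z1) has no collider blocking it and no conditioned non-collider, so it is open.
Try {Z10}:
  P1: blocked at fork node Z10 ∈ conditioning set.
  P2: blocked at fork node Z10 ∈ conditioning set.
{Z10} contains no descendant of Z3 and blocks every backdoor path.
{Z10} is the unique smallest valid adjustment set.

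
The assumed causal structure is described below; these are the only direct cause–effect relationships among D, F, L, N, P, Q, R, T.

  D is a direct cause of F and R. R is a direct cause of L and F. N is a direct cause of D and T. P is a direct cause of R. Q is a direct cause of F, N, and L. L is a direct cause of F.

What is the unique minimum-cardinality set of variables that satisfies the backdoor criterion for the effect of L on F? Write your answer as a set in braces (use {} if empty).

{Q, R}

Variables eligible for adjustment (non-descendants of L, excluding L and F): {D, N, P, Q, R, T}.
Backdoor paths from L to F:
  P1: L <- Q -> N -> D -> R -> F
  P2: L <- Q -> N -> D -> F
  P3: L <- Q -> F
  P4: L <- R <- D <- N <- Q -> F
  P5: L <- R <- D -> F
  P6: L <- R -> F
The empty set is not sufficient: P1 (L <- Q -> N -> D -> R -> F) has no collider blocking it and no conditioned non-collider, so it is open.
Try {Q, R}:
  P1: blocked at fork node Q ∈ conditioning set.
  P2: blocked at fork node Q ∈ conditioning set.
  P3: blocked at fork node Q ∈ conditioning set.
  P4: blocked at chain node R ∈ conditioning set.
  P5: blocked at chain node R ∈ conditioning set.
  P6: blocked at fork node R ∈ conditioning set.
{Q, R} contains no descendant of L and blocks every backdoor path.
Every element of {Q, R} is needed (dropping Q leaves P2 open; dropping R leaves P5 open), so no proper subset is valid.
Among all size-2 subsets of the eligible variables, only {Q, R} blocks every backdoor path, so it is the unique smallest valid adjustment set.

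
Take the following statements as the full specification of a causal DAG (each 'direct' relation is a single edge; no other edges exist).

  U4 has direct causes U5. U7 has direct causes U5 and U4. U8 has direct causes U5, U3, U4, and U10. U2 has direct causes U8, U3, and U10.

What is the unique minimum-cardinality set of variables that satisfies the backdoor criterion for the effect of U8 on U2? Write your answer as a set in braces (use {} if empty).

Variables eligible for adjustment (non-descendants of U8, excluding U8 and U2): {U10, U3, U4, U5, U7}.
Backdoor paths from U8 to U2:
  P1: U8 <- U10 -> U2
  P2: U8 <- U3 -> U2
The empty set is not sufficient: P1 (U8 <- U10 -> U2) has no collider blocking it and no conditioned non-collider, so it is open.
Try {U10, U3}:
  P1: blocked at fork node U10 ∈ conditioning set.
  P2: blocked at fork node U3 ∈ conditioning set.
{U10, U3} contains no descendant of U8 and blocks every backdoor path.
Every element of {U10, U3} is needed (dropping U10 leaves P1 open; dropping U3 leaves P2 open), so no proper subset is valid.
Among all size-2 subsets of the eligible variables, only {U10, U3} blocks every backdoor path, so it is the unique smallest valid adjustment set.

{U10, U3}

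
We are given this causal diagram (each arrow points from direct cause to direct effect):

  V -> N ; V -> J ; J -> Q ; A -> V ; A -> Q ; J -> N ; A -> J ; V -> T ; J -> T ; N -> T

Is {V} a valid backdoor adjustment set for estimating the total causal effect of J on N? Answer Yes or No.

Yes

Backdoor paths from J to N (paths whose first edge points into J):
  P1: J <- A -> V -> N
  P2: J <- A -> V -> T <- N
  P3: J <- V -> N
  P4: J <- V -> T <- N
Condition 1 (no descendant of J in the set): holds — descendants of J are {N, Q, T}; none are in {V}.
Condition 2 (every backdoor path blocked by {V}):
  P1: blocked at chain node V ∈ conditioning set.
  P2: blocked at chain node V ∈ conditioning set.
  P3: blocked at fork node V ∈ conditioning set.
  P4: blocked at fork node V ∈ conditioning set.
{V} satisfies the backdoor criterion.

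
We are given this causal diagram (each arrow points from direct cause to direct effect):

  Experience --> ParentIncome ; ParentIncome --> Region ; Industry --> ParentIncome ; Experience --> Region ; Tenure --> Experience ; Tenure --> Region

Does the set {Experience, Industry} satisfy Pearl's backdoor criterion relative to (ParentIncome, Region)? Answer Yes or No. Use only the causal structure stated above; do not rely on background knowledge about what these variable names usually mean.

Yes

Backdoor paths from ParentIncome to Region (paths whose first edge points into ParentIncome):
  P1: ParentIncome <- Experience <- Tenure -> Region
  P2: ParentIncome <- Experience -> Region
Condition 1 (no descendant of ParentIncome in the set): holds — descendants of ParentIncome are {Region}; none are in {Experience, Industry}.
Condition 2 (every backdoor path blocked by {Experience, Industry}):
  P1: blocked at chain node Experience ∈ conditioning set.
  P2: blocked at fork node Experience ∈ conditioning set.
{Experience, Industry} satisfies the backdoor criterion.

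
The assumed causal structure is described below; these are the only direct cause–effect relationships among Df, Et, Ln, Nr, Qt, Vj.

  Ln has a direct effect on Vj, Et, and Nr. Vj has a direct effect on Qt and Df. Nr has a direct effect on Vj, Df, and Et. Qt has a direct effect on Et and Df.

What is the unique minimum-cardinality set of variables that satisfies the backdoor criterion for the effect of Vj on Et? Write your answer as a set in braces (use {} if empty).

Variables eligible for adjustment (non-descendants of Vj, excluding Vj and Et): {Ln, Nr}.
Backdoor paths from Vj to Et:
  P1: Vj <- Ln -> Nr -> Df <- Qt -> Et
  P2: Vj <- Ln -> Nr -> Et
  P3: Vj <- Ln -> Et
  P4: Vj <- Nr <- Ln -> Et
  P5: Vj <- Nr -> Df <- Qt -> Et
  P6: Vj <- Nr -> Et
The empty set is not sufficient: P2 (Vj <- Ln -> Nr -> Et) has no collider blocking it and no conditioned non-collider, so it is open.
Try {Ln, Nr}:
  P1: blocked at fork node Ln ∈ conditioning set.
  P2: blocked at fork node Ln ∈ conditioning set.
  P3: blocked at fork node Ln ∈ conditioning set.
  P4: blocked at chain node Nr ∈ conditioning set.
  P5: blocked at fork node Nr ∈ conditioning set.
  P6: blocked at fork node Nr ∈ conditioning set.
{Ln, Nr} contains no descendant of Vj and blocks every backdoor path.
Every element of {Ln, Nr} is needed (dropping Ln leaves P3 open; dropping Nr leaves P6 open), so no proper subset is valid.
Among all size-2 subsets of the eligible variables, only {Ln, Nr} blocks every backdoor path, so it is the unique smallest valid adjustment set.

{Ln, Nr}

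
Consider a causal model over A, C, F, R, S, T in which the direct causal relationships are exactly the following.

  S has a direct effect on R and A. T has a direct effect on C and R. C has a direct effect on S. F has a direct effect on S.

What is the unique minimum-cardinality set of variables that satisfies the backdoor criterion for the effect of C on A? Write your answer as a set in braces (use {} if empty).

Variables eligible for adjustment (non-descendants of C, excluding C and A): {F, T}.
Backdoor paths from C to A:
  P1: C <- T -> R <- S -> A
Each backdoor path contains an unconditioned collider, so every path is already blocked with the empty conditioning set:
  P1: blocked at collider R (neither it nor any descendant is in the conditioning set).
The empty set is therefore the unique smallest valid set.

{}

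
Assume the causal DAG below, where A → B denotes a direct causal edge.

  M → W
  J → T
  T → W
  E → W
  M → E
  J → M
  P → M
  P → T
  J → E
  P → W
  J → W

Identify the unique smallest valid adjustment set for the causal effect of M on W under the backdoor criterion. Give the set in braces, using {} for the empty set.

Variables eligible for adjustment (non-descendants of M, excluding M and W): {J, P, T}.
Backdoor paths from M to W:
  P1: M <- P -> T <- J -> E -> W
  P2: M <- P -> T <- J -> W
  P3: M <- P -> T -> W
  P4: M <- P -> W
  P5: M <- J -> T <- P -> W
  P6: M <- J -> T -> W
  P7: M <- J -> E -> W
  P8: M <- J -> W
The empty set is not sufficient: P3 (M <- P -> T -> W) has no collider blocking it and no conditioned non-collider, so it is open.
Try {J, P}:
  P1: blocked at fork node P ∈ conditioning set.
  P2: blocked at fork node P ∈ conditioning set.
  P3: blocked at fork node P ∈ conditioning set.
  P4: blocked at fork node P ∈ conditioning set.
  P5: blocked at fork node J ∈ conditioning set.
  P6: blocked at fork node J ∈ conditioning set.
  P7: blocked at fork node J ∈ conditioning set.
  P8: blocked at fork node J ∈ conditioning set.
{J, P} contains no descendant of M and blocks every backdoor path.
Every element of {J, P} is needed (dropping J leaves P6 open; dropping P leaves P3 open), so no proper subset is valid.
Among all size-2 subsets of the eligible variables, only {J, P} blocks every backdoor path, so it is the unique smallest valid adjustment set.

{J, P}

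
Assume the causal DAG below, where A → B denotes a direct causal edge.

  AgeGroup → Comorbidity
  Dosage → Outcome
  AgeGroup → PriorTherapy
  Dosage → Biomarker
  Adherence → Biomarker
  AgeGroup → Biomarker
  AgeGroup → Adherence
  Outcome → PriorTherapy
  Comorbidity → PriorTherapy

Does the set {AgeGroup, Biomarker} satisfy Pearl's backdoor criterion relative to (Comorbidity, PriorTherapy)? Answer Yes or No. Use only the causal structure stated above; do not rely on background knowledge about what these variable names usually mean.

Backdoor paths from Comorbidity to PriorTherapy (paths whose first edge points into Comorbidity):
  P1: Comorbidity <- AgeGroup -> Adherence -> Biomarker <- Dosage -> Outcome -> PriorTherapy
  P2: Comorbidity <- AgeGroup -> PriorTherapy
  P3: Comorbidity <- AgeGroup -> Biomarker <- Dosage -> Outcome -> PriorTherapy
Condition 1 (no descendant of Comorbidity in the set): holds — descendants of Comorbidity are {PriorTherapy}; none are in {AgeGroup, Biomarker}.
Condition 2 (every backdoor path blocked by {AgeGroup, Biomarker}):
  P1: blocked at fork node AgeGroup ∈ conditioning set.
  P2: blocked at fork node AgeGroup ∈ conditioning set.
  P3: blocked at fork node AgeGroup ∈ conditioning set.
{AgeGroup, Biomarker} satisfies the backdoor criterion.

Yes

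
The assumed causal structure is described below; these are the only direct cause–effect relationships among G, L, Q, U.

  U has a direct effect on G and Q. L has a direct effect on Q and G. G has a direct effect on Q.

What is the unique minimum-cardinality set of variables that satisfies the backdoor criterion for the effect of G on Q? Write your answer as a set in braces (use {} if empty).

{L, U}

Variables eligible for adjustment (non-descendants of G, excluding G and Q): {L, U}.
Backdoor paths from G to Q:
  P1: G <- U -> Q
  P2: G <- L -> Q
The empty set is not sufficient: P1 (G <- U -> Q) has no collider blocking it and no conditioned non-collider, so it is open.
Try {L, U}:
  P1: blocked at fork node U ∈ conditioning set.
  P2: blocked at fork node L ∈ conditioning set.
{L, U} contains no descendant of G and blocks every backdoor path.
Every element of {L, U} is needed (dropping L leaves P2 open; dropping U leaves P1 open), so no proper subset is valid.
Among all size-2 subsets of the eligible variables, only {L, U} blocks every backdoor path, so it is the unique smallest valid adjustment set.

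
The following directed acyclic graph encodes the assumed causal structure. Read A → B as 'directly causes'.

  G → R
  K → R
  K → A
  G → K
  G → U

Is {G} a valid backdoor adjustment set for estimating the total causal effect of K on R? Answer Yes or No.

Yes

Backdoor paths from K to R (paths whose first edge points into K):
  P1: K <- G -> R
Condition 1 (no descendant of K in the set): holds — descendants of K are {A, R}; none are in {G}.
Condition 2 (every backdoor path blocked by {G}):
  P1: blocked at fork node G ∈ conditioning set.
{G} satisfies the backdoor criterion.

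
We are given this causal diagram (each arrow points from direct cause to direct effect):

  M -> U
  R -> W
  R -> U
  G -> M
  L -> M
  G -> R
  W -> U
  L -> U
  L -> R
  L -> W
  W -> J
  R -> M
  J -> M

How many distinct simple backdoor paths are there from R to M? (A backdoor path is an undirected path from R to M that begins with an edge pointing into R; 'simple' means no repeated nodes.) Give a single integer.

6

A backdoor path from R to M is any simple undirected path whose first edge points into R (i.e. leaves R via a parent).
Parents of R: {G, L}.
Enumerating:
  P1: R <- L -> W -> J -> M
  P2: R <- L -> W -> U <- M
  P3: R <- L -> M
  P4: R <- L -> U <- W -> J -> M
  P5: R <- L -> U <- M
  P6: R <- G -> M
That exhausts the simple backdoor paths. Count: 6.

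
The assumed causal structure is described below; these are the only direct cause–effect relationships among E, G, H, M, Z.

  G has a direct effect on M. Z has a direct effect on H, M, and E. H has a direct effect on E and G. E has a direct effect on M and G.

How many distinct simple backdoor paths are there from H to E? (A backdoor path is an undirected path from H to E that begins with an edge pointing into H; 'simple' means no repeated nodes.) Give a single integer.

A backdoor path from H to E is any simple undirected path whose first edge points into H (i.e. leaves H via a parent).
Parents of H: {Z}.
Enumerating:
  P1: H <- Z -> E
  P2: H <- Z -> M <- E
  P3: H <- Z -> M <- G <- E
That exhausts the simple backdoor paths. Count: 3.

3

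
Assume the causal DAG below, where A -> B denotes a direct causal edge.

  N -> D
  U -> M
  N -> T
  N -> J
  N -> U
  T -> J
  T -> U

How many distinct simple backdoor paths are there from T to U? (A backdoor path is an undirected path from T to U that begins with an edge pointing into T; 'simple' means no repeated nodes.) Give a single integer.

1

A backdoor path from T to U is any simple undirected path whose first edge points into T (i.e. leaves T via a parent).
Parents of T: {N}.
Enumerating:
  P1: T <- N -> U
That exhausts the simple backdoor paths. Count: 1.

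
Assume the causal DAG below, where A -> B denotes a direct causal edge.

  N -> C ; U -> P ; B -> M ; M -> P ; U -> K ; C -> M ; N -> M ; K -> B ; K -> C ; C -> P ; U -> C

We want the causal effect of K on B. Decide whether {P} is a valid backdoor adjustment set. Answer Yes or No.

No

Backdoor paths from K to B (paths whose first edge points into K):
  P1: K <- U -> C <- N -> M <- B
  P2: K <- U -> C -> M <- B
  P3: K <- U -> C -> P <- M <- B
  P4: K <- U -> P <- C <- N -> M <- B
  P5: K <- U -> P <- C -> M <- B
  P6: K <- U -> P <- M <- B
Condition 1 (no descendant of K in the set): FAILS — P is a descendant of K.
Condition 2 (every backdoor path blocked by {P}):
  P1: open — collider(s) C, M are conditioned on (or have a conditioned descendant) and no non-collider on the path is in the set.
  P2: open — collider(s) M are conditioned on (or have a conditioned descendant) and no non-collider on the path is in the set.
  P3: open — collider(s) P are conditioned on (or have a conditioned descendant) and no non-collider on the path is in the set.
  P4: open — collider(s) P, M are conditioned on (or have a conditioned descendant) and no non-collider on the path is in the set.
  P5: open — collider(s) P, M are conditioned on (or have a conditioned descendant) and no non-collider on the path is in the set.
  P6: open — collider(s) P are conditioned on (or have a conditioned descendant) and no non-collider on the path is in the set.
{P} does not satisfy the backdoor criterion.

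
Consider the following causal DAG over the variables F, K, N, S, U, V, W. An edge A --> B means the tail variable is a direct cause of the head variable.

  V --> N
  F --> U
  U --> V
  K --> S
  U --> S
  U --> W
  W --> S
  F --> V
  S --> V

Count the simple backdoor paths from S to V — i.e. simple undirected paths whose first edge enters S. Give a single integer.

A backdoor path from S to V is any simple undirected path whose first edge points into S (i.e. leaves S via a parent).
Parents of S: {K, U, W}.
Enumerating:
  P1: S <- U <- F -> V
  P2: S <- U -> V
  P3: S <- W <- U <- F -> V
  P4: S <- W <- U -> V
That exhausts the simple backdoor paths. Count: 4.

4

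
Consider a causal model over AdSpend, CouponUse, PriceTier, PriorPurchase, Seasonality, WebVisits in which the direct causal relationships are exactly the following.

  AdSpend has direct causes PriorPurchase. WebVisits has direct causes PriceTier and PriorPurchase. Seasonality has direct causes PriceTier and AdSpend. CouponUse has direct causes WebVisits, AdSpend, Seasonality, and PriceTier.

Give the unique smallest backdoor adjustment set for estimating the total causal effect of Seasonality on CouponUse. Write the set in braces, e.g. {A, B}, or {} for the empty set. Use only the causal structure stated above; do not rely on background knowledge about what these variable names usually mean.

Variables eligible for adjustment (non-descendants of Seasonality, excluding Seasonality and CouponUse): {AdSpend, PriceTier, PriorPurchase, WebVisits}.
Backdoor paths from Seasonality to CouponUse:
  P1: Seasonality <- PriceTier -> WebVisits <- PriorPurchase -> AdSpend -> CouponUse
  P2: Seasonality <- PriceTier -> WebVisits -> CouponUse
  P3: Seasonality <- PriceTier -> CouponUse
  P4: Seasonality <- AdSpend <- PriorPurchase -> WebVisits <- PriceTier -> CouponUse
  P5: Seasonality <- AdSpend <- PriorPurchase -> WebVisits -> CouponUse
  P6: Seasonality <- AdSpend -> CouponUse
The empty set is not sufficient: P2 (Seasonality <- PriceTier -> WebVisits -> CouponUse) has no collider blocking it and no conditioned non-collider, so it is open.
Try {AdSpend, PriceTier}:
  P1: blocked at fork node PriceTier ∈ conditioning set.
  P2: blocked at fork node PriceTier ∈ conditioning set.
  P3: blocked at fork node PriceTier ∈ conditioning set.
  P4: blocked at chain node AdSpend ∈ conditioning set.
  P5: blocked at chain node AdSpend ∈ conditioning set.
  P6: blocked at fork node AdSpend ∈ conditioning set.
{AdSpend, PriceTier} contains no descendant of Seasonality and blocks every backdoor path.
Every element of {AdSpend, PriceTier} is needed (dropping AdSpend leaves P5 open; dropping PriceTier leaves P2 open), so no proper subset is valid.
Among all size-2 subsets of the eligible variables, only {AdSpend, PriceTier} blocks every backdoor path, so it is the unique smallest valid adjustment set.

{AdSpend, PriceTier}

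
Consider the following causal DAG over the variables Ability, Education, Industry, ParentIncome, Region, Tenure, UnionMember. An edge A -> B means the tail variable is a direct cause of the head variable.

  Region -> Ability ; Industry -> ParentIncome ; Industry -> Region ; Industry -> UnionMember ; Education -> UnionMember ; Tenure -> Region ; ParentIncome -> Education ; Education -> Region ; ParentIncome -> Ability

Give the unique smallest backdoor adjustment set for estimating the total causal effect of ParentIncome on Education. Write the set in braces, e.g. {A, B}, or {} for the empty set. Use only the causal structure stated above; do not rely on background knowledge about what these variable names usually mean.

Variables eligible for adjustment (non-descendants of ParentIncome, excluding ParentIncome and Education): {Industry, Tenure}.
Backdoor paths from ParentIncome to Education:
  P1: ParentIncome <- Industry -> UnionMember <- Education
  P2: ParentIncome <- Industry -> Region <- Education
Each backdoor path contains an unconditioned collider, so every path is already blocked with the empty conditioning set:
  P1: blocked at collider UnionMember (neither it nor any descendant is in the conditioning set).
  P2: blocked at collider Region (neither it nor any descendant is in the conditioning set).
The empty set is therefore the unique smallest valid set.

{}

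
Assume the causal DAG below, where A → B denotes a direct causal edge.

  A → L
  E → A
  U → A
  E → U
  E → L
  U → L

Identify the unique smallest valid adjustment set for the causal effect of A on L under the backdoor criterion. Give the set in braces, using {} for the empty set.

{E, U}

Variables eligible for adjustment (non-descendants of A, excluding A and L): {E, U}.
Backdoor paths from A to L:
  P1: A <- E -> U -> L
  P2: A <- E -> L
  P3: A <- U <- E -> L
  P4: A <- U -> L
The empty set is not sufficient: P1 (A <- E -> U -> L) has no collider blocking it and no conditioned non-collider, so it is open.
Try {E, U}:
  P1: blocked at fork node E ∈ conditioning set.
  P2: blocked at fork node E ∈ conditioning set.
  P3: blocked at chain node U ∈ conditioning set.
  P4: blocked at fork node U ∈ conditioning set.
{E, U} contains no descendant of A and blocks every backdoor path.
Every element of {E, U} is needed (dropping E leaves P2 open; dropping U leaves P4 open), so no proper subset is valid.
Among all size-2 subsets of the eligible variables, only {E, U} blocks every backdoor path, so it is the unique smallest valid adjustment set.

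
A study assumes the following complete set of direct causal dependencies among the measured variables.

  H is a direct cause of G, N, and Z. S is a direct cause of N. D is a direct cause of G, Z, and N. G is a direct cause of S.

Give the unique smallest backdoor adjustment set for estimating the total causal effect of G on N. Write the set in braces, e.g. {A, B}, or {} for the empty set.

Variables eligible for adjustment (non-descendants of G, excluding G and N): {D, H, Z}.
Backdoor paths from G to N:
  P1: G <- D -> Z <- H -> N
  P2: G <- D -> N
  P3: G <- H -> Z <- D -> N
  P4: G <- H -> N
The empty set is not sufficient: P2 (G <- D -> N) has no collider blocking it and no conditioned non-collider, so it is open.
Try {D, H}:
  P1: blocked at fork node D ∈ conditioning set.
  P2: blocked at fork node D ∈ conditioning set.
  P3: blocked at fork node H ∈ conditioning set.
  P4: blocked at fork node H ∈ conditioning set.
{D, H} contains no descendant of G and blocks every backdoor path.
Every element of {D, H} is needed (dropping D leaves P2 open; dropping H leaves P4 open), so no proper subset is valid.
Among all size-2 subsets of the eligible variables, only {D, H} blocks every backdoor path, so it is the unique smallest valid adjustment set.

{D, H}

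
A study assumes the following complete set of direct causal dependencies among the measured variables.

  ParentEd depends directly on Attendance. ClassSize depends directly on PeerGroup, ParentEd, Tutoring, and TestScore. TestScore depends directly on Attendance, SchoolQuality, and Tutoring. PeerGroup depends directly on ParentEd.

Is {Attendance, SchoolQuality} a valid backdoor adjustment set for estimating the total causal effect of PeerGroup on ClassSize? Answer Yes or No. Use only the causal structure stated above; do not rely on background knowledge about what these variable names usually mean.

No

Backdoor paths from PeerGroup to ClassSize (paths whose first edge points into PeerGroup):
  P1: PeerGroup <- ParentEd <- Attendance -> TestScore <- Tutoring -> ClassSize
  P2: PeerGroup <- ParentEd <- Attendance -> TestScore -> ClassSize
  P3: PeerGroup <- ParentEd -> ClassSize
Condition 1 (no descendant of PeerGroup in the set): holds — descendants of PeerGroup are {ClassSize}; none are in {Attendance, SchoolQuality}.
Condition 2 (every backdoor path blocked by {Attendance, SchoolQuality}):
  P1: blocked at fork node Attendance ∈ conditioning set.
  P2: blocked at fork node Attendance ∈ conditioning set.
  P3: open — no interior node is in the conditioning set.
{Attendance, SchoolQuality} does not satisfy the backdoor criterion.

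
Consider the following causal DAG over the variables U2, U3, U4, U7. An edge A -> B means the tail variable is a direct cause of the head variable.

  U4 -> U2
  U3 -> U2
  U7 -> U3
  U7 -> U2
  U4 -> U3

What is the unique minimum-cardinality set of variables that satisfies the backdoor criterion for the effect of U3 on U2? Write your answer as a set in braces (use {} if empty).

Variables eligible for adjustment (non-descendants of U3, excluding U3 and U2): {U4, U7}.
Backdoor paths from U3 to U2:
  P1: U3 <- U4 -> U2
  P2: U3 <- U7 -> U2
The empty set is not sufficient: P1 (U3 <- U4 -> U2) has no collider blocking it and no conditioned non-collider, so it is open.
Try {U4, U7}:
  P1: blocked at fork node U4 ∈ conditioning set.
  P2: blocked at fork node U7 ∈ conditioning set.
{U4, U7} contains no descendant of U3 and blocks every backdoor path.
Every element of {U4, U7} is needed (dropping U4 leaves P1 open; dropping U7 leaves P2 open), so no proper subset is valid.
Among all size-2 subsets of the eligible variables, only {U4, U7} blocks every backdoor path, so it is the unique smallest valid adjustment set.

{U4, U7}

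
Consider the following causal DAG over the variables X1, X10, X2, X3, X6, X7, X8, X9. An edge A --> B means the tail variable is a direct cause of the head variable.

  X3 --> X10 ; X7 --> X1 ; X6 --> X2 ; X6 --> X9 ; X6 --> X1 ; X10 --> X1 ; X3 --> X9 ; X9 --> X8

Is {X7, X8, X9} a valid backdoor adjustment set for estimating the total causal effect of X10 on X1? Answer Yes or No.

Backdoor paths from X10 to X1 (paths whose first edge points into X10):
  P1: X10 <- X3 -> X9 <- X6 -> X1
Condition 1 (no descendant of X10 in the set): holds — descendants of X10 are {X1}; none are in {X7, X8, X9}.
Condition 2 (every backdoor path blocked by {X7, X8, X9}):
  P1: open — collider(s) X9 are conditioned on (or have a conditioned descendant) and no non-collider on the path is in the set.
{X7, X8, X9} does not satisfy the backdoor criterion.

No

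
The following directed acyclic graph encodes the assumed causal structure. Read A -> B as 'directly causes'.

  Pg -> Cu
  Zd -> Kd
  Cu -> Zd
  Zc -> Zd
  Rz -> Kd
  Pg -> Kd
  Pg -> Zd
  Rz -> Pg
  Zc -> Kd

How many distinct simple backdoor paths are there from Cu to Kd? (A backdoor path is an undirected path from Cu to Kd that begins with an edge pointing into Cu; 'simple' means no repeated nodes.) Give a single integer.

A backdoor path from Cu to Kd is any simple undirected path whose first edge points into Cu (i.e. leaves Cu via a parent).
Parents of Cu: {Pg}.
Enumerating:
  P1: Cu <- Pg <- Rz -> Kd
  P2: Cu <- Pg -> Zd <- Zc -> Kd
  P3: Cu <- Pg -> Zd -> Kd
  P4: Cu <- Pg -> Kd
That exhausts the simple backdoor paths. Count: 4.

4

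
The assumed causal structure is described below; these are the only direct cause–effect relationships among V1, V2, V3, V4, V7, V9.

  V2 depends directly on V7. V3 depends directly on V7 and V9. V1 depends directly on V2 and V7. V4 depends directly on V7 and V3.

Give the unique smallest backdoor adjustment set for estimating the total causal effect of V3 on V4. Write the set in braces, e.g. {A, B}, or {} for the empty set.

{V7}

Variables eligible for adjustment (non-descendants of V3, excluding V3 and V4): {V1, V2, V7, V9}.
Backdoor paths from V3 to V4:
  P1: V3 <- V7 -> V4
The empty set is not sufficient: P1 (V3 <- V7 -> V4) has no collider blocking it and no conditioned non-collider, so it is open.
Try {V7}:
  P1: blocked at fork node V7 ∈ conditioning set.
{V7} contains no descendant of V3 and blocks every backdoor path.
No other singleton works — e.g. {V9} leaves P1 open — so {V7} is the unique smallest valid adjustment set.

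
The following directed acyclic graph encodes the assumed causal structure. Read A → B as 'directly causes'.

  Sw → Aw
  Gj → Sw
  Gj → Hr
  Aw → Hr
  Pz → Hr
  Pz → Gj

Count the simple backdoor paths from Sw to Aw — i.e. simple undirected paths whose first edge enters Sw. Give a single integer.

2

A backdoor path from Sw to Aw is any simple undirected path whose first edge points into Sw (i.e. leaves Sw via a parent).
Parents of Sw: {Gj}.
Enumerating:
  P1: Sw <- Gj <- Pz -> Hr <- Aw
  P2: Sw <- Gj -> Hr <- Aw
That exhausts the simple backdoor paths. Count: 2.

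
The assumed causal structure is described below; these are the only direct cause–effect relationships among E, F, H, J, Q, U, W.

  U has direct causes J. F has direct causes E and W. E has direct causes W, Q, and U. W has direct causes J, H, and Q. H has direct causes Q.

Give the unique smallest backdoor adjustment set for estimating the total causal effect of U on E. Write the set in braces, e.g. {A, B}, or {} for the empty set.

Variables eligible for adjustment (non-descendants of U, excluding U and E): {H, J, Q, W}.
Backdoor paths from U to E:
  P1: U <- J -> W <- Q -> E
  P2: U <- J -> W <- H <- Q -> E
  P3: U <- J -> W -> E
  P4: U <- J -> W -> F <- E
The empty set is not sufficient: P3 (U <- J -> W -> E) has no collider blocking it and no conditioned non-collider, so it is open.
Try {J}:
  P1: blocked at fork node J ∈ conditioning set.
  P2: blocked at fork node J ∈ conditioning set.
  P3: blocked at fork node J ∈ conditioning set.
  P4: blocked at fork node J ∈ conditioning set.
{J} contains no descendant of U and blocks every backdoor path.
No other singleton works — e.g. {Q} leaves P3 open — so {J} is the unique smallest valid adjustment set.

{J}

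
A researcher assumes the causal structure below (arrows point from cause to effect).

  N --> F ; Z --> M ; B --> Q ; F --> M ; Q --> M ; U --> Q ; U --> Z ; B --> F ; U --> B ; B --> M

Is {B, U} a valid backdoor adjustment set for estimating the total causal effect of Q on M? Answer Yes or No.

Backdoor paths from Q to M (paths whose first edge points into Q):
  P1: Q <- U -> B -> F -> M
  P2: Q <- U -> B -> M
  P3: Q <- U -> Z -> M
  P4: Q <- B <- U -> Z -> M
  P5: Q <- B -> F -> M
  P6: Q <- B -> M
Condition 1 (no descendant of Q in the set): holds — descendants of Q are {M}; none are in {B, U}.
Condition 2 (every backdoor path blocked by {B, U}):
  P1: blocked at fork node U ∈ conditioning set.
  P2: blocked at fork node U ∈ conditioning set.
  P3: blocked at fork node U ∈ conditioning set.
  P4: blocked at chain node B ∈ conditioning set.
  P5: blocked at fork node B ∈ conditioning set.
  P6: blocked at fork node B ∈ conditioning set.
{B, U} satisfies the backdoor criterion.

Yes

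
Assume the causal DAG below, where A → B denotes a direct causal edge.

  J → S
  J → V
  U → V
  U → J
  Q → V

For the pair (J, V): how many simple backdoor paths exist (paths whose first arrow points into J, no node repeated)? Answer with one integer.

A backdoor path from J to V is any simple undirected path whose first edge points into J (i.e. leaves J via a parent).
Parents of J: {U}.
Enumerating:
  P1: J <- U -> V
That exhausts the simple backdoor paths. Count: 1.

1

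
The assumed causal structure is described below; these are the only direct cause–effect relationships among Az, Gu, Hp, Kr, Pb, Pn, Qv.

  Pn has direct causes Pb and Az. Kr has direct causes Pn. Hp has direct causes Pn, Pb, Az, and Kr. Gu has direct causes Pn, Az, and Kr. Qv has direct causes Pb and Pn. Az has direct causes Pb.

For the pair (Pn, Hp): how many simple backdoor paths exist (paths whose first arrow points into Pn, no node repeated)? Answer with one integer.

6

A backdoor path from Pn to Hp is any simple undirected path whose first edge points into Pn (i.e. leaves Pn via a parent).
Parents of Pn: {Az, Pb}.
Enumerating:
  P1: Pn <- Pb -> Az -> Hp
  P2: Pn <- Pb -> Az -> Gu <- Kr -> Hp
  P3: Pn <- Pb -> Hp
  P4: Pn <- Az <- Pb -> Hp
  P5: Pn <- Az -> Hp
  P6: Pn <- Az -> Gu <- Kr -> Hp
That exhausts the simple backdoor paths. Count: 6.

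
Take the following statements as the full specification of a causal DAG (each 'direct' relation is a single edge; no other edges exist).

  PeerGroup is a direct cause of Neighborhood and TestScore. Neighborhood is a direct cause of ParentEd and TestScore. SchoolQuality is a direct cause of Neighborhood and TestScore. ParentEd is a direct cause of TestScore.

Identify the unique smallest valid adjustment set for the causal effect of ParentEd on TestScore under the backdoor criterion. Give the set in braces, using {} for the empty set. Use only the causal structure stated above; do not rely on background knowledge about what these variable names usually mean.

{Neighborhood}

Variables eligible for adjustment (non-descendants of ParentEd, excluding ParentEd and TestScore): {Neighborhood, PeerGroup, SchoolQuality}.
Backdoor paths from ParentEd to TestScore:
  P1: ParentEd <- Neighborhood <- PeerGroup -> TestScore
  P2: ParentEd <- Neighborhood <- SchoolQuality -> TestScore
  P3: ParentEd <- Neighborhood -> TestScore
The empty set is not sufficient: P1 (ParentEd <- Neighborhood <- PeerGroup -> TestScore) has no collider blocking it and no conditioned non-collider, so it is open.
Try {Neighborhood}:
  P1: blocked at chain node Neighborhood ∈ conditioning set.
  P2: blocked at chain node Neighborhood ∈ conditioning set.
  P3: blocked at fork node Neighborhood ∈ conditioning set.
{Neighborhood} contains no descendant of ParentEd and blocks every backdoor path.
No other singleton works — e.g. {PeerGroup} leaves P2 open — so {Neighborhood} is the unique smallest valid adjustment set.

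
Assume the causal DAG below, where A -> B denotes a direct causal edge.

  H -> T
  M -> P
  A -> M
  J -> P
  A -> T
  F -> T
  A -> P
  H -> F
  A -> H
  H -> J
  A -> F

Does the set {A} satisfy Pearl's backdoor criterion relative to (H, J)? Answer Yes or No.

Backdoor paths from H to J (paths whose first edge points into H):
  P1: H <- A -> M -> P <- J
  P2: H <- A -> P <- J
Condition 1 (no descendant of H in the set): holds — descendants of H are {F, J, P, T}; none are in {A}.
Condition 2 (every backdoor path blocked by {A}):
  P1: blocked at fork node A ∈ conditioning set.
  P2: blocked at fork node A ∈ conditioning set.
{A} satisfies the backdoor criterion.

Yes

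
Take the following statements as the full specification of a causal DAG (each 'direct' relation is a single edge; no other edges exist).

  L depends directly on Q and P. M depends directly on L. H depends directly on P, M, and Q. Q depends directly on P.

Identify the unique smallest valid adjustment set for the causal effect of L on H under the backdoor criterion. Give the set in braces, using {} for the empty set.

Variables eligible for adjustment (non-descendants of L, excluding L and H): {P, Q}.
Backdoor paths from L to H:
  P1: L <- P -> Q -> H
  P2: L <- P -> H
  P3: L <- Q <- P -> H
  P4: L <- Q -> H
The empty set is not sufficient: P1 (L <- P -> Q -> H) has no collider blocking it and no conditioned non-collider, so it is open.
Try {P, Q}:
  P1: blocked at fork node P ∈ conditioning set.
  P2: blocked at fork node P ∈ conditioning set.
  P3: blocked at chain node Q ∈ conditioning set.
  P4: blocked at fork node Q ∈ conditioning set.
{P, Q} contains no descendant of L and blocks every backdoor path.
Every element of {P, Q} is needed (dropping P leaves P2 open; dropping Q leaves P4 open), so no proper subset is valid.
Among all size-2 subsets of the eligible variables, only {P, Q} blocks every backdoor path, so it is the unique smallest valid adjustment set.

{P, Q}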